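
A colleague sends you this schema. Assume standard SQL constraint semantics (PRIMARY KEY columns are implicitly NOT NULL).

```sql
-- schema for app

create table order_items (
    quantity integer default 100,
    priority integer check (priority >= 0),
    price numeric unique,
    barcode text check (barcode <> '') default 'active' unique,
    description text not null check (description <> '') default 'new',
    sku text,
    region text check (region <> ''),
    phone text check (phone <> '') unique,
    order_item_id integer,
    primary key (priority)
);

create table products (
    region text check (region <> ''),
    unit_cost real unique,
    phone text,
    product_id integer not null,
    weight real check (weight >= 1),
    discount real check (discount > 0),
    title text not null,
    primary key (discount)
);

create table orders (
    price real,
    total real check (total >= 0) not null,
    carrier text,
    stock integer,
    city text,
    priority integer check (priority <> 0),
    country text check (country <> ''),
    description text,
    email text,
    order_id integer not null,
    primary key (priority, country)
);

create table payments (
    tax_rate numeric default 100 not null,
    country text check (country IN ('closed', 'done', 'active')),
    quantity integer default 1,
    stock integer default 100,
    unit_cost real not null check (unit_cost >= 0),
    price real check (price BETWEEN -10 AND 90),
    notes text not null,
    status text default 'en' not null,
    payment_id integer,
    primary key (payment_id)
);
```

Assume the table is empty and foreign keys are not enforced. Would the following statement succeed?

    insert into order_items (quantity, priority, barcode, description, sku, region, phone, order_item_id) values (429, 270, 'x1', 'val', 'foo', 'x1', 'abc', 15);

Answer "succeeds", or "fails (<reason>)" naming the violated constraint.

NOT NULL columns: description is supplied; priority is supplied.
CHECK constraints: 270 satisfies (priority >= 0); 'x1' satisfies (barcode <> ''); 'val' satisfies (description <> ''); 'x1' satisfies (region <> ''); 'abc' satisfies (phone <> '').
No constraint is violated.

succeeds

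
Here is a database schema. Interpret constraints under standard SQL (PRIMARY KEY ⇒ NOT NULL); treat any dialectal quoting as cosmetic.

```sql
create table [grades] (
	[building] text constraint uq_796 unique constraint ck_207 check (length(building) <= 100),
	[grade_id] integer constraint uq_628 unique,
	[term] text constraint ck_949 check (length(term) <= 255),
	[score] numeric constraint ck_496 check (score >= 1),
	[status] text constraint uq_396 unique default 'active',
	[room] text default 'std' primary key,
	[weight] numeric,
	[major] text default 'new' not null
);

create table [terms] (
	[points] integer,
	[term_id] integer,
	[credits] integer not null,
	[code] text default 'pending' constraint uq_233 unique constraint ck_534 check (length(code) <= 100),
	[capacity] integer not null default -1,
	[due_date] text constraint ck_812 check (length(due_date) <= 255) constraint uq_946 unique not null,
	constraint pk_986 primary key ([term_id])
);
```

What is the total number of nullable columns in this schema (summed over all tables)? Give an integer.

grades: 6 nullable (building, grade_id, term, score, status, weight — PK (room) and explicit NOT NULL columns excluded).
terms: 2 nullable (points, code — PK (term_id) and explicit NOT NULL columns excluded).
Total: 6 + 2 = 8.

8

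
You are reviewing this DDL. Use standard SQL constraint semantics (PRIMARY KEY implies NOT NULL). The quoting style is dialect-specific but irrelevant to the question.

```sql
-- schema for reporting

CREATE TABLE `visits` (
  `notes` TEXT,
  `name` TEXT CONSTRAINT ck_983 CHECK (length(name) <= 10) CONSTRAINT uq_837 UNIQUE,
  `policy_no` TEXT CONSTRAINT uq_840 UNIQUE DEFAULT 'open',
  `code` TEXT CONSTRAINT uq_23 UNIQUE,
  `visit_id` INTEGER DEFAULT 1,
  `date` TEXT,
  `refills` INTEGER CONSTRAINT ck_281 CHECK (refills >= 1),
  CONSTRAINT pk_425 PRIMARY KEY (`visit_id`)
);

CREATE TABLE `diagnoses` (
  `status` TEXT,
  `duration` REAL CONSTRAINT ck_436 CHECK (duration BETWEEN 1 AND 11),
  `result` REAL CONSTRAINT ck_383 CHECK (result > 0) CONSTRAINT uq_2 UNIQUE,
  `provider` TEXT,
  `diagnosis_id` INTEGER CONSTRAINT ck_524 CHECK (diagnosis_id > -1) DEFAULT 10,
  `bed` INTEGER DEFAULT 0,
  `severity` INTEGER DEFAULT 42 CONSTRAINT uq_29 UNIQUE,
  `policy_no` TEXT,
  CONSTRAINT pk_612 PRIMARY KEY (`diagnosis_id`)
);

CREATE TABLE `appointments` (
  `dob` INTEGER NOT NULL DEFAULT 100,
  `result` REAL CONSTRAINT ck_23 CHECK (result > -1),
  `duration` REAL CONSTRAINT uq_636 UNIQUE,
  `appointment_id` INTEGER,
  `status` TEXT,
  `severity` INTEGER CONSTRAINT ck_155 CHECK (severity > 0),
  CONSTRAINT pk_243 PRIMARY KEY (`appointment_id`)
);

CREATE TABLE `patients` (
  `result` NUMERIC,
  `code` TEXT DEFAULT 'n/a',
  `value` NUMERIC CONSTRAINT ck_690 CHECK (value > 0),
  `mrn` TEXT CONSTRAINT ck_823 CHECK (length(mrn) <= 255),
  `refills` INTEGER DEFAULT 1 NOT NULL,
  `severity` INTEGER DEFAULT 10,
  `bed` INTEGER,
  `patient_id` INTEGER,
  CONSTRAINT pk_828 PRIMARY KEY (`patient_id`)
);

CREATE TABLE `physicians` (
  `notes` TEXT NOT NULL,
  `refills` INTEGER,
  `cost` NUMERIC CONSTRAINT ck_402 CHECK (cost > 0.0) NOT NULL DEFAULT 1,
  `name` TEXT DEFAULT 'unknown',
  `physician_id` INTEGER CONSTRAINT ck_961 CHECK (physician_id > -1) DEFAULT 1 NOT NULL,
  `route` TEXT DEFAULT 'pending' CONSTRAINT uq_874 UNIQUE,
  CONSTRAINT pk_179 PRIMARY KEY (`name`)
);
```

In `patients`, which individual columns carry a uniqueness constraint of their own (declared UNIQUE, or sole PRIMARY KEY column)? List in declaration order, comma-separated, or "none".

- result: no UNIQUE or single-column PK constraint.
- code: no UNIQUE or single-column PK constraint.
- value: no UNIQUE or single-column PK constraint.
- mrn: no UNIQUE or single-column PK constraint.
- refills: no UNIQUE or single-column PK constraint.
- severity: no UNIQUE or single-column PK constraint.
- bed: no UNIQUE or single-column PK constraint.
- patient_id: single-column PRIMARY KEY → unique.

patient_id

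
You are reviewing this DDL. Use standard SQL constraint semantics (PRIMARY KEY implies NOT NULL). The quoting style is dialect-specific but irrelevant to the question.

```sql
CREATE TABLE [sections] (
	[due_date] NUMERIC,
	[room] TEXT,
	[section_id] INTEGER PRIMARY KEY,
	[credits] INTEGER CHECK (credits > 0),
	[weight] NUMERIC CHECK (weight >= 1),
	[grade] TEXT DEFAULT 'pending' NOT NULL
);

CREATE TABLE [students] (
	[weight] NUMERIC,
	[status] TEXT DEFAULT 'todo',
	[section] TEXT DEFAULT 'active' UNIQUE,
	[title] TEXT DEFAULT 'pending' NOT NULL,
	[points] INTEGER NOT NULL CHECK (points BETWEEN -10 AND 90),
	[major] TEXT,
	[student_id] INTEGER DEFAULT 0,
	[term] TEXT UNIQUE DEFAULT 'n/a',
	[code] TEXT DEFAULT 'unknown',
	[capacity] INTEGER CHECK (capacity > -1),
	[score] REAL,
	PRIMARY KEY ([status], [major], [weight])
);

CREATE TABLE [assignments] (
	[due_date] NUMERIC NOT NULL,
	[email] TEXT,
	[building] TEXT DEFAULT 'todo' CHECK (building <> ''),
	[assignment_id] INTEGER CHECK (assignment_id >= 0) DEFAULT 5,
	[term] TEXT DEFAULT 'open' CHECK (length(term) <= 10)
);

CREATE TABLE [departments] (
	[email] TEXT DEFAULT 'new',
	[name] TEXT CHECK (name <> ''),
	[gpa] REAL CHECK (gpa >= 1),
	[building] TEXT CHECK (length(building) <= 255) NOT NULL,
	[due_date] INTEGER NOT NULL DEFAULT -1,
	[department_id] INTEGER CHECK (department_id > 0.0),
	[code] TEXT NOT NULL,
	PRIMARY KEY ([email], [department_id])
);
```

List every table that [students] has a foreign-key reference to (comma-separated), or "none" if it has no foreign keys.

none

No column in students has a REFERENCES clause.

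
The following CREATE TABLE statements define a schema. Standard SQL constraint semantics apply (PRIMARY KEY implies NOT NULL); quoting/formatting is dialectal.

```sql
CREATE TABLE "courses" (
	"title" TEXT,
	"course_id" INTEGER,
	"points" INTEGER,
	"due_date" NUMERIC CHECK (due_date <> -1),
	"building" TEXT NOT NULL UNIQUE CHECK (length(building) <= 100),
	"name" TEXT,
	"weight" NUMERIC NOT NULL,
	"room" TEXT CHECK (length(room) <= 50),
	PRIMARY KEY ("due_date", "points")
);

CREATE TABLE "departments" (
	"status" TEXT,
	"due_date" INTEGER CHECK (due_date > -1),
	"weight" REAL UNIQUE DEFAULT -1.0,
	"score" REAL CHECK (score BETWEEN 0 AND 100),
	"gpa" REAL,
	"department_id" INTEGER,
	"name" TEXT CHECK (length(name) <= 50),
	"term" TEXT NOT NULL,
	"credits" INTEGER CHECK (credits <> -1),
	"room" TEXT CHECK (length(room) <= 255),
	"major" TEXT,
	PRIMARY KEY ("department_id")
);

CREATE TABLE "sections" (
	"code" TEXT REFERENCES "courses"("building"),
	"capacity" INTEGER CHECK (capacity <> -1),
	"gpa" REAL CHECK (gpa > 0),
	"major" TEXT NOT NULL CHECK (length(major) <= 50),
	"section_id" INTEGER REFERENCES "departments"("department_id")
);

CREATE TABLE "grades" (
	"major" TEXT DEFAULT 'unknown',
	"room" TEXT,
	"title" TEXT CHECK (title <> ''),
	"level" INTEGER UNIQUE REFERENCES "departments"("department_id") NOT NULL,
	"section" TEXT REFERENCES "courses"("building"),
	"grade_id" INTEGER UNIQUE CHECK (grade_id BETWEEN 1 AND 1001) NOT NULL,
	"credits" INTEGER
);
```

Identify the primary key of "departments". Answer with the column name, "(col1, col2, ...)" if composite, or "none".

department_id

department_id is declared PRIMARY KEY as a table-level PRIMARY KEY clause.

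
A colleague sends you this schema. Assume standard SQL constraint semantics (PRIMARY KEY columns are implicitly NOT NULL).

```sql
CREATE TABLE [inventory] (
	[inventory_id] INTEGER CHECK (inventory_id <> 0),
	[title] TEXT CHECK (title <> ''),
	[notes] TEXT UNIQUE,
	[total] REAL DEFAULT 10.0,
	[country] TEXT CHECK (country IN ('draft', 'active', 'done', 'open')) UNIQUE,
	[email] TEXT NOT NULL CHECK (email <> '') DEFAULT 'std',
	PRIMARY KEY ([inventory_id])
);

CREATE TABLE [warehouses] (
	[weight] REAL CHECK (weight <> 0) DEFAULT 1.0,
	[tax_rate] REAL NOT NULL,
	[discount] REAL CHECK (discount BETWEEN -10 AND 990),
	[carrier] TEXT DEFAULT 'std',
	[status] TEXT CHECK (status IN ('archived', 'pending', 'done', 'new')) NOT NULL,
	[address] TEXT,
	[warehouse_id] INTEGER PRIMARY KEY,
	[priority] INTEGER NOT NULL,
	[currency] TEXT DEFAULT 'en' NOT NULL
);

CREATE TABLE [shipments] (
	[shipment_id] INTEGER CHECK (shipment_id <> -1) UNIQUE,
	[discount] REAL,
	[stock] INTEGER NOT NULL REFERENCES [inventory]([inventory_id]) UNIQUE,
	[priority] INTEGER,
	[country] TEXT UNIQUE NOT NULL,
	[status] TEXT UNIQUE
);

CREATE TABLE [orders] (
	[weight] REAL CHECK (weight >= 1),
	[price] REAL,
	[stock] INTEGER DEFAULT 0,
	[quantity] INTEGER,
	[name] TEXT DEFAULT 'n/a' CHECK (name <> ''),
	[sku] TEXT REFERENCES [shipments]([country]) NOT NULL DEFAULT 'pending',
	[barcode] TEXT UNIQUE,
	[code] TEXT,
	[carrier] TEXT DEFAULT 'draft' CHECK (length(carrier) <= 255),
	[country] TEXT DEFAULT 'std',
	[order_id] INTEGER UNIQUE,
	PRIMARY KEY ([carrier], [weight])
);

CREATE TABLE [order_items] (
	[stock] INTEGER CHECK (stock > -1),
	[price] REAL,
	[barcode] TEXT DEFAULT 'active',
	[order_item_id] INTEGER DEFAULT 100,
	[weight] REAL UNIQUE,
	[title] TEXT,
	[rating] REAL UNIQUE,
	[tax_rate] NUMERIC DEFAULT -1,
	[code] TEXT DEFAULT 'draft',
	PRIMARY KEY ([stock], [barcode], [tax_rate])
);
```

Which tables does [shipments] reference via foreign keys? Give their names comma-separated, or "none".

inventory

- stock REFERENCES inventory(inventory_id).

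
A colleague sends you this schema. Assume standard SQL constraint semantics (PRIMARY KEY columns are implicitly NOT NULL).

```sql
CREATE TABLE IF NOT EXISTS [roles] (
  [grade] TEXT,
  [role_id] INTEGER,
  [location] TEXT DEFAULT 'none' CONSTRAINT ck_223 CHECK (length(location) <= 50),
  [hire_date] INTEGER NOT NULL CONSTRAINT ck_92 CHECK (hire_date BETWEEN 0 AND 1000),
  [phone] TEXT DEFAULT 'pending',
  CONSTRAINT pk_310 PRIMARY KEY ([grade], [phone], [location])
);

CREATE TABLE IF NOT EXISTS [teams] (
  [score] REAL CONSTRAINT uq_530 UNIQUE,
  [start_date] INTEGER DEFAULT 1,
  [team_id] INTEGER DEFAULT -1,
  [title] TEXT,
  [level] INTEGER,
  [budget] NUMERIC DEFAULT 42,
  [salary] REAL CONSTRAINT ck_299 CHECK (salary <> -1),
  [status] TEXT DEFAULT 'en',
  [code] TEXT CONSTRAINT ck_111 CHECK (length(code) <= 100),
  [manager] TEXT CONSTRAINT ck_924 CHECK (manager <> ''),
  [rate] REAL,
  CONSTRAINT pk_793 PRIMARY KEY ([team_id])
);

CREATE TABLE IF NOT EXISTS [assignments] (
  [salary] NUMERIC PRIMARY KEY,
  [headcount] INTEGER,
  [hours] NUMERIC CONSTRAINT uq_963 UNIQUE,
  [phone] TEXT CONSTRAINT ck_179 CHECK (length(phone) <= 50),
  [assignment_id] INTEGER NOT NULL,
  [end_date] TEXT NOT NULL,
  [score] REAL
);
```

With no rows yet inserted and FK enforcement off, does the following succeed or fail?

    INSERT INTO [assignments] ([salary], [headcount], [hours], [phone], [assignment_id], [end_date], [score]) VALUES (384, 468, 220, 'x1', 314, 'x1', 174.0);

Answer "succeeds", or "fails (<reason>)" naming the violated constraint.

succeeds

NOT NULL columns: assignment_id is supplied; end_date is supplied; salary is supplied.
CHECK constraints: 'x1' satisfies (length(phone) <= 50).
No constraint is violated.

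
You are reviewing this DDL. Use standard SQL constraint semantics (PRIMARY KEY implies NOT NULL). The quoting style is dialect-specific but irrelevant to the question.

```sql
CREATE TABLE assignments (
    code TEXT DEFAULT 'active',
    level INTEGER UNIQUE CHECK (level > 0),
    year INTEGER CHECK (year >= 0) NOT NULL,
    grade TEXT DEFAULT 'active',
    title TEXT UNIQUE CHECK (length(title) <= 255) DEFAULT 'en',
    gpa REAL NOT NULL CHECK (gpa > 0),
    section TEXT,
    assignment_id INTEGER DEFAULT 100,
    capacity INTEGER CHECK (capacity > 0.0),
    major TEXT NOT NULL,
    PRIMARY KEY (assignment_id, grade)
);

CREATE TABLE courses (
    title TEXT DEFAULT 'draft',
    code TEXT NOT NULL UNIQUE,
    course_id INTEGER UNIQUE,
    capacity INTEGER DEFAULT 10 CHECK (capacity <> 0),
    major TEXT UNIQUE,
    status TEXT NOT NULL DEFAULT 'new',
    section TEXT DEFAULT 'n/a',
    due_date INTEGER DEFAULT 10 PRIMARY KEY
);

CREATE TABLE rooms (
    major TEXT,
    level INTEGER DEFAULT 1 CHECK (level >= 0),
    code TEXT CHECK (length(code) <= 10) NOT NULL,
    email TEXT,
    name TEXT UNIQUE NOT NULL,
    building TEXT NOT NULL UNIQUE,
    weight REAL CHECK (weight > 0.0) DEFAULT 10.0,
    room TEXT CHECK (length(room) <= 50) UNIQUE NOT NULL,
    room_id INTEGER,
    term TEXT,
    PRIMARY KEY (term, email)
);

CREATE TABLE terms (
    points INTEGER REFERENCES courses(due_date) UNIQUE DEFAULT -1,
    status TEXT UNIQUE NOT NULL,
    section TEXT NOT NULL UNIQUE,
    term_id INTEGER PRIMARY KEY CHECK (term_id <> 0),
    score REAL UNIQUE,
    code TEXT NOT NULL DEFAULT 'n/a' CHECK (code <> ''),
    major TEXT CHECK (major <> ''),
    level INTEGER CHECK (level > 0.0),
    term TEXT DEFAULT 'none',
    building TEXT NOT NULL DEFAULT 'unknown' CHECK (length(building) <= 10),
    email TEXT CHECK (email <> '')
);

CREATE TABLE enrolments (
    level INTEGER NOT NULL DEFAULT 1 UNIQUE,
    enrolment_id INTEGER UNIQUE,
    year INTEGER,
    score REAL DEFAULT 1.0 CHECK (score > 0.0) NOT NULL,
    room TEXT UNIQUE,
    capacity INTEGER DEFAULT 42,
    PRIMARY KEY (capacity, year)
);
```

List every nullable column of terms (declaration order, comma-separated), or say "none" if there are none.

points, score, major, level, term, email

- points: a foreign key column may be NULL unless separately constrained → nullable.
- status: declared NOT NULL → not nullable.
- section: declared NOT NULL → not nullable.
- term_id: part of the PRIMARY KEY, which implies NOT NULL → not nullable.
- score: UNIQUE does not imply NOT NULL → nullable.
- code: declared NOT NULL → not nullable.
- major: CHECK does not forbid NULL (a CHECK constraint passes when its expression is NULL) → nullable.
- level: CHECK does not forbid NULL (a CHECK constraint passes when its expression is NULL) → nullable.
- term: DEFAULT only fills an omitted column; an explicit NULL is still allowed → nullable.
- building: declared NOT NULL → not nullable.
- email: CHECK does not forbid NULL (a CHECK constraint passes when its expression is NULL) → nullable.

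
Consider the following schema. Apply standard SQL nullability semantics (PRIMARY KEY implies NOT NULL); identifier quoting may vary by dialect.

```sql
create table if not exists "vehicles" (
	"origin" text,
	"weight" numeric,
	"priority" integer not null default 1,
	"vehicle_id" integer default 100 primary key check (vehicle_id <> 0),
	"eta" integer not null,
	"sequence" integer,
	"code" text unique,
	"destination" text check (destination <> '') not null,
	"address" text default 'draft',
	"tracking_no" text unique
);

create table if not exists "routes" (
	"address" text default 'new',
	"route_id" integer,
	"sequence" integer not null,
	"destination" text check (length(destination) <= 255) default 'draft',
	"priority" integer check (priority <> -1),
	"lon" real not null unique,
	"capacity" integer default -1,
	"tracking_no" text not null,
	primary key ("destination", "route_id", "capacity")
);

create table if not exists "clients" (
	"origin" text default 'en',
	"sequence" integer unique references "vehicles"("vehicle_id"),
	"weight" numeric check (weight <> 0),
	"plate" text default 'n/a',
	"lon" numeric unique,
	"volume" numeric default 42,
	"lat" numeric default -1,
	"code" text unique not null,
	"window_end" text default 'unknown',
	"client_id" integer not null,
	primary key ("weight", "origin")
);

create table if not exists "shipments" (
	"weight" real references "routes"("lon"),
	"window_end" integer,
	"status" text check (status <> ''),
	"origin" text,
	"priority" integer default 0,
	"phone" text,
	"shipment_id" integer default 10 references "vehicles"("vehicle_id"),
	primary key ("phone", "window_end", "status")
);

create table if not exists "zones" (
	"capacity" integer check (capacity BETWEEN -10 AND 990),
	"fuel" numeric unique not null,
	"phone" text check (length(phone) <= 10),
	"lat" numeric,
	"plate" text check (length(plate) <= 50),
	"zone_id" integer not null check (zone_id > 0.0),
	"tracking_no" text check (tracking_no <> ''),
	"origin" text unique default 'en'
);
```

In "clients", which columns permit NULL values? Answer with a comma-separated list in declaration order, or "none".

sequence, plate, lon, volume, lat, window_end

- origin: part of the PRIMARY KEY, which implies NOT NULL → not nullable.
- sequence: a foreign key column may be NULL unless separately constrained → nullable.
- weight: part of the PRIMARY KEY, which implies NOT NULL → not nullable.
- plate: DEFAULT only fills an omitted column; an explicit NULL is still allowed → nullable.
- lon: UNIQUE does not imply NOT NULL → nullable.
- volume: DEFAULT only fills an omitted column; an explicit NULL is still allowed → nullable.
- lat: DEFAULT only fills an omitted column; an explicit NULL is still allowed → nullable.
- code: declared NOT NULL → not nullable.
- window_end: DEFAULT only fills an omitted column; an explicit NULL is still allowed → nullable.
- client_id: declared NOT NULL → not nullable.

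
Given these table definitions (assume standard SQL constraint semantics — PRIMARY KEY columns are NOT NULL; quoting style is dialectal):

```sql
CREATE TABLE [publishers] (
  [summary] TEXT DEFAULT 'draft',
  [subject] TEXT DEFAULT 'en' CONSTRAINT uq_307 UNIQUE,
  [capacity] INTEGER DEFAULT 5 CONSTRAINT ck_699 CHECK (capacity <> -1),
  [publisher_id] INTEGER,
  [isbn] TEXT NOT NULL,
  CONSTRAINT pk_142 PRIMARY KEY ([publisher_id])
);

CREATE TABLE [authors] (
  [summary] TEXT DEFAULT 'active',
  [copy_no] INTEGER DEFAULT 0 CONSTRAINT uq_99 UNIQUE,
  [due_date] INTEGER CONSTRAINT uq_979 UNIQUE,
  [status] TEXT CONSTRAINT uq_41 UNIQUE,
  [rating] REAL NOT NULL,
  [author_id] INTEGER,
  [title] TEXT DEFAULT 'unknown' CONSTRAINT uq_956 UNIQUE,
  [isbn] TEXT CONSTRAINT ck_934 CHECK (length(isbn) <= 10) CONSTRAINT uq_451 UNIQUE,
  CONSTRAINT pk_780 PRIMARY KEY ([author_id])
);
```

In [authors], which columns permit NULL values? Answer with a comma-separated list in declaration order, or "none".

- summary: DEFAULT only fills an omitted column; an explicit NULL is still allowed → nullable.
- copy_no: UNIQUE does not imply NOT NULL → nullable.
- due_date: UNIQUE does not imply NOT NULL → nullable.
- status: UNIQUE does not imply NOT NULL → nullable.
- rating: declared NOT NULL → not nullable.
- author_id: part of the PRIMARY KEY, which implies NOT NULL → not nullable.
- title: UNIQUE does not imply NOT NULL → nullable.
- isbn: CHECK does not forbid NULL (a CHECK constraint passes when its expression is NULL) → nullable.

summary, copy_no, due_date, status, title, isbn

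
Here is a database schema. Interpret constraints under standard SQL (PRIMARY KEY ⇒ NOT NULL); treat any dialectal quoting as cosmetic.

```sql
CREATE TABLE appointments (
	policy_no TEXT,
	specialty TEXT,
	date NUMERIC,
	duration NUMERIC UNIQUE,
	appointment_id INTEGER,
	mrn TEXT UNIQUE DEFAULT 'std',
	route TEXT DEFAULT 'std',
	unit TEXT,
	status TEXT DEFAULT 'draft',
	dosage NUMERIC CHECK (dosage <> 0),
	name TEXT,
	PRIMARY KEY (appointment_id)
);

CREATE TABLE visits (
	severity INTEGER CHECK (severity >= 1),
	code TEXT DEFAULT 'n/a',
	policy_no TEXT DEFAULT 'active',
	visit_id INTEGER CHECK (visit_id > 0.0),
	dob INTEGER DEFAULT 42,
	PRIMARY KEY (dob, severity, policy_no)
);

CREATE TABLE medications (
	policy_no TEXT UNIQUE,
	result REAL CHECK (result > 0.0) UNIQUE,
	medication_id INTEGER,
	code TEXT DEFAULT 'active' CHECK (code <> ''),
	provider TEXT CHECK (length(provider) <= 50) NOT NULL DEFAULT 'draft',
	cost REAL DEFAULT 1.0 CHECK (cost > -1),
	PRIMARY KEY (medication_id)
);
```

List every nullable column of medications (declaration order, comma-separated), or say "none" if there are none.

policy_no, result, code, cost

- policy_no: UNIQUE does not imply NOT NULL → nullable.
- result: CHECK does not forbid NULL (a CHECK constraint passes when its expression is NULL) → nullable.
- medication_id: part of the PRIMARY KEY, which implies NOT NULL → not nullable.
- code: CHECK does not forbid NULL (a CHECK constraint passes when its expression is NULL) → nullable.
- provider: declared NOT NULL → not nullable.
- cost: CHECK does not forbid NULL (a CHECK constraint passes when its expression is NULL) → nullable.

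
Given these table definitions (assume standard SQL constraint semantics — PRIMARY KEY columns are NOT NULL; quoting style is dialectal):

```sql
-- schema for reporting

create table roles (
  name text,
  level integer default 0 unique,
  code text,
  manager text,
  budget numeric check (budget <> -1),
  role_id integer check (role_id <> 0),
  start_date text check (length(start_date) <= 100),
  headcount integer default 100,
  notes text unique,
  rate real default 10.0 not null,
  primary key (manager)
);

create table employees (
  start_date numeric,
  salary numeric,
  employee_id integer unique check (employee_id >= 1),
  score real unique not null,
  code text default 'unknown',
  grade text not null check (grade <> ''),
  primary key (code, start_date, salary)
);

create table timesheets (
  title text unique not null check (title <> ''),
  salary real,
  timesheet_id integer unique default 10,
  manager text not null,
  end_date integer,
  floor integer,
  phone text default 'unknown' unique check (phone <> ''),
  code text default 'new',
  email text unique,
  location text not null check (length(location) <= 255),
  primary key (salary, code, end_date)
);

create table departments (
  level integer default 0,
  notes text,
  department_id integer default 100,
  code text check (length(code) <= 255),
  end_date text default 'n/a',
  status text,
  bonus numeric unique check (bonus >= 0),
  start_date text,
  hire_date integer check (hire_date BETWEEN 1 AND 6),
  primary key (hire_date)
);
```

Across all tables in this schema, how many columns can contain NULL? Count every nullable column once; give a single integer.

roles: 8 nullable (name, level, code, budget, role_id, start_date, headcount, notes — PK (manager) and explicit NOT NULL columns excluded).
employees: 1 nullable (employee_id — PK (code, start_date, salary) and explicit NOT NULL columns excluded).
timesheets: 4 nullable (timesheet_id, floor, phone, email — PK (salary, code, end_date) and explicit NOT NULL columns excluded).
departments: 8 nullable (level, notes, department_id, code, end_date, status, bonus, start_date — PK (hire_date) and explicit NOT NULL columns excluded).
Total: 8 + 1 + 4 + 8 = 21.

21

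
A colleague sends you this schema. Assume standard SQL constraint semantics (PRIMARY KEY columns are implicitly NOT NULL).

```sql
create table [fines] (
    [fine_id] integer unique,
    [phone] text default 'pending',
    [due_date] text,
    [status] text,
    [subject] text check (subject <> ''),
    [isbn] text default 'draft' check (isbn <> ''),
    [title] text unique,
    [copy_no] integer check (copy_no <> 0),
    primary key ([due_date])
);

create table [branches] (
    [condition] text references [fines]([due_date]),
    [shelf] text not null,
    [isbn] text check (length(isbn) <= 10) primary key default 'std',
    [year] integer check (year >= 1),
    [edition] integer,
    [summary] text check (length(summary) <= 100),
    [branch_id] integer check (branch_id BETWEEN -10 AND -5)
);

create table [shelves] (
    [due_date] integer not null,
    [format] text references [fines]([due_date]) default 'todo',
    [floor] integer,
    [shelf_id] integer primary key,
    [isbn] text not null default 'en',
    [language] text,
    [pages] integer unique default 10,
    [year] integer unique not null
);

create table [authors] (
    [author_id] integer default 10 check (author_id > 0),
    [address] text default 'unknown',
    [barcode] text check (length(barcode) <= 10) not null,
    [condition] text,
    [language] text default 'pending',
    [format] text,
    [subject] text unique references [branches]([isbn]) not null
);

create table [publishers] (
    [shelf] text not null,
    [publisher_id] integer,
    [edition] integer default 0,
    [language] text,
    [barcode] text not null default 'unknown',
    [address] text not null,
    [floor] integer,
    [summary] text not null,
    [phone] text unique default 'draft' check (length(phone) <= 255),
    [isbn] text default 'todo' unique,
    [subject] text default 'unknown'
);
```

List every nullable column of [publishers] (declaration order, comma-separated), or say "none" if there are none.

publisher_id, edition, language, floor, phone, isbn, subject

- shelf: declared NOT NULL → not nullable.
- publisher_id: no NOT NULL constraint applies → nullable.
- edition: DEFAULT only fills an omitted column; an explicit NULL is still allowed → nullable.
- language: no NOT NULL constraint applies → nullable.
- barcode: declared NOT NULL → not nullable.
- address: declared NOT NULL → not nullable.
- floor: no NOT NULL constraint applies → nullable.
- summary: declared NOT NULL → not nullable.
- phone: CHECK does not forbid NULL (a CHECK constraint passes when its expression is NULL) → nullable.
- isbn: UNIQUE does not imply NOT NULL → nullable.
- subject: DEFAULT only fills an omitted column; an explicit NULL is still allowed → nullable.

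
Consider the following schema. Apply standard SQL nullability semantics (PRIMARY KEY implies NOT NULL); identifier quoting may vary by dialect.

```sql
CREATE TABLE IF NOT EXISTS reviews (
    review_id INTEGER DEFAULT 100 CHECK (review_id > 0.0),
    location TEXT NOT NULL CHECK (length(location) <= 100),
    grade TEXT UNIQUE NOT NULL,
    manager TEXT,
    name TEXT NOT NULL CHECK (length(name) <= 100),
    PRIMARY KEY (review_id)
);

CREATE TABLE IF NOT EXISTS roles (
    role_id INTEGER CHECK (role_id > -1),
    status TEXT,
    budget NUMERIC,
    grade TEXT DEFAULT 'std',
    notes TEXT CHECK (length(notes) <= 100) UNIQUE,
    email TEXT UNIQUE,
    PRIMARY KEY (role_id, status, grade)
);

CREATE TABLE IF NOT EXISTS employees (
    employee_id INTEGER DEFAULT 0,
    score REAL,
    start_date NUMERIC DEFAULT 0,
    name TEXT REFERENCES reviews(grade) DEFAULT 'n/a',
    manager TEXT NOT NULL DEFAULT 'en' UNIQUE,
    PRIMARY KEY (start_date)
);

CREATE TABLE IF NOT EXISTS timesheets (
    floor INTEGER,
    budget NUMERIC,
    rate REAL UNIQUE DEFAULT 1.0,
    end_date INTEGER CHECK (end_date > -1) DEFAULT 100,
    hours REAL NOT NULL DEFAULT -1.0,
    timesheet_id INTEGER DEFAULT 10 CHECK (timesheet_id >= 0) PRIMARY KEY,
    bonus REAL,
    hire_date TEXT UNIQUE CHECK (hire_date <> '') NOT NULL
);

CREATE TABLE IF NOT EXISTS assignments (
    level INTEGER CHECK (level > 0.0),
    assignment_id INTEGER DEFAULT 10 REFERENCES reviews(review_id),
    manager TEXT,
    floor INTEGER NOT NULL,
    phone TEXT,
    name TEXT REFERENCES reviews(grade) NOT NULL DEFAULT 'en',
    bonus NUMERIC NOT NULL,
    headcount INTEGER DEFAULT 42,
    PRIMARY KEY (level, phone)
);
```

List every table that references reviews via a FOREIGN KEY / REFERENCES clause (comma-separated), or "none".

employees, assignments

- employees.name references reviews(grade).
- assignments.assignment_id references reviews(review_id).
- assignments.name references reviews(grade).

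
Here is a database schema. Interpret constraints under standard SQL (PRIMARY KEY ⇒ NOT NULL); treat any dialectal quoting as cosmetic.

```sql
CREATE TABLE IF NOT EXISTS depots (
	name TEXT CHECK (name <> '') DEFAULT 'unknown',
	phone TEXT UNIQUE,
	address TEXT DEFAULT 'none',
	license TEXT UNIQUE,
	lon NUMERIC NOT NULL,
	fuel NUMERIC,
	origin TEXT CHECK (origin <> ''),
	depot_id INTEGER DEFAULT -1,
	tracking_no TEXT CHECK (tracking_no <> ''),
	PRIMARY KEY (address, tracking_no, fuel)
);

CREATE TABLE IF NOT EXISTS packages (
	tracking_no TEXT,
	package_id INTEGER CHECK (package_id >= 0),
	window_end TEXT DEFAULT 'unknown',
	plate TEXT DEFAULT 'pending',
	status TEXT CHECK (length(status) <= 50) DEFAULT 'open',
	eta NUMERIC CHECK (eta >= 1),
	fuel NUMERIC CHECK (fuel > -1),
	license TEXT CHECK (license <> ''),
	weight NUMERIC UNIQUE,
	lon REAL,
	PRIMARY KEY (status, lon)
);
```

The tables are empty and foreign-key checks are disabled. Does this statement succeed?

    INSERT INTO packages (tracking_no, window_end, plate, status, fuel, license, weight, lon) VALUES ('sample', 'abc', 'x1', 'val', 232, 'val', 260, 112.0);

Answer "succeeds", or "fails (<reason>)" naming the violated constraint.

succeeds

NOT NULL columns: lon is supplied; status is supplied.
CHECK constraints: 'val' satisfies (length(status) <= 50); 232 satisfies (fuel > -1); 'val' satisfies (license <> '').
No constraint is violated.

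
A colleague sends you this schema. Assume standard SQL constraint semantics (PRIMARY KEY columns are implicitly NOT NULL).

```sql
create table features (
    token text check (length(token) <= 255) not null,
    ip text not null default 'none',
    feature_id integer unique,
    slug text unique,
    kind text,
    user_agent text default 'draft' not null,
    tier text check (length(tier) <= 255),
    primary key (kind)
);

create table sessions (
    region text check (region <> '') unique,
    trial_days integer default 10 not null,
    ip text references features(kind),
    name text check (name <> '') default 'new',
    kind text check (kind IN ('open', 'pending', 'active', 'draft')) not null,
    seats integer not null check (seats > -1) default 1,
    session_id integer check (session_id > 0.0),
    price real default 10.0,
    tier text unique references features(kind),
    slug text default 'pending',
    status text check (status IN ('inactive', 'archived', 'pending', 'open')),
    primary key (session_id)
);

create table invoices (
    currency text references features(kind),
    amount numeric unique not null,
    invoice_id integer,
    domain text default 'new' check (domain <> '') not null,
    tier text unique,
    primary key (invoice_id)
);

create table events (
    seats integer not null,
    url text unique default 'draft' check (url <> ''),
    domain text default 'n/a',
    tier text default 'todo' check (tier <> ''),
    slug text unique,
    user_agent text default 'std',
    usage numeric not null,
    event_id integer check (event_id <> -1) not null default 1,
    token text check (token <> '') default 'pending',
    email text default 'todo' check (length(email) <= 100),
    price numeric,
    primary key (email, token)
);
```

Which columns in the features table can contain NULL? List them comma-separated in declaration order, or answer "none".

- token: declared NOT NULL → not nullable.
- ip: declared NOT NULL → not nullable.
- feature_id: UNIQUE does not imply NOT NULL → nullable.
- slug: UNIQUE does not imply NOT NULL → nullable.
- kind: part of the PRIMARY KEY, which implies NOT NULL → not nullable.
- user_agent: declared NOT NULL → not nullable.
- tier: CHECK does not forbid NULL (a CHECK constraint passes when its expression is NULL) → nullable.

feature_id, slug, tier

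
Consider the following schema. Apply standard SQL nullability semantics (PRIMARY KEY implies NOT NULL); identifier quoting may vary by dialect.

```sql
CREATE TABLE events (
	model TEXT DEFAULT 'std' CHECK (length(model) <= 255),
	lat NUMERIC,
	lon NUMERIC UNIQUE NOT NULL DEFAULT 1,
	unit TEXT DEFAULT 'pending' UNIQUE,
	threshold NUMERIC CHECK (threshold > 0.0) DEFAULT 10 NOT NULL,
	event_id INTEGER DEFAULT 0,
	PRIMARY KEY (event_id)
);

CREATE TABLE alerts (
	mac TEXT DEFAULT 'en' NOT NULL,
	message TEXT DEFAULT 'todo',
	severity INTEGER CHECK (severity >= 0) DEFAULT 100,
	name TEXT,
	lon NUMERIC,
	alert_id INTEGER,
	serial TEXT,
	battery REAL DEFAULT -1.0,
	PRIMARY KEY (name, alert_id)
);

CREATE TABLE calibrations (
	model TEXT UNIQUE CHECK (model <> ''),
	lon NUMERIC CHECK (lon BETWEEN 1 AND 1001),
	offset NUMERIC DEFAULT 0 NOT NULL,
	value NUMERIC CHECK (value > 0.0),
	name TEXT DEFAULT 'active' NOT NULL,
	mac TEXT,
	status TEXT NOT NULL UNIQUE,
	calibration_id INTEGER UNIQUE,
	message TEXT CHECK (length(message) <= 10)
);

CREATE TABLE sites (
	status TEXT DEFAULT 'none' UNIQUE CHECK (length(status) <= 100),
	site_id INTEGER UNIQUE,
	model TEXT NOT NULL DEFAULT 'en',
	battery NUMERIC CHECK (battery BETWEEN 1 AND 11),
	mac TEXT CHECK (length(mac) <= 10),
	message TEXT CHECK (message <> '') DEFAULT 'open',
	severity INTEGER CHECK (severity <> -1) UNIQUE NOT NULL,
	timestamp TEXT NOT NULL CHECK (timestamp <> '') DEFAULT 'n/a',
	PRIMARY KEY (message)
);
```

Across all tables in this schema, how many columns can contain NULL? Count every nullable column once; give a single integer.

18

events: 3 nullable (model, lat, unit — PK (event_id) and explicit NOT NULL columns excluded).
alerts: 5 nullable (message, severity, lon, serial, battery — PK (name, alert_id) and explicit NOT NULL columns excluded).
calibrations: 6 nullable (model, lon, value, mac, calibration_id, message — PK none and explicit NOT NULL columns excluded).
sites: 4 nullable (status, site_id, battery, mac — PK (message) and explicit NOT NULL columns excluded).
Total: 3 + 5 + 6 + 4 = 18.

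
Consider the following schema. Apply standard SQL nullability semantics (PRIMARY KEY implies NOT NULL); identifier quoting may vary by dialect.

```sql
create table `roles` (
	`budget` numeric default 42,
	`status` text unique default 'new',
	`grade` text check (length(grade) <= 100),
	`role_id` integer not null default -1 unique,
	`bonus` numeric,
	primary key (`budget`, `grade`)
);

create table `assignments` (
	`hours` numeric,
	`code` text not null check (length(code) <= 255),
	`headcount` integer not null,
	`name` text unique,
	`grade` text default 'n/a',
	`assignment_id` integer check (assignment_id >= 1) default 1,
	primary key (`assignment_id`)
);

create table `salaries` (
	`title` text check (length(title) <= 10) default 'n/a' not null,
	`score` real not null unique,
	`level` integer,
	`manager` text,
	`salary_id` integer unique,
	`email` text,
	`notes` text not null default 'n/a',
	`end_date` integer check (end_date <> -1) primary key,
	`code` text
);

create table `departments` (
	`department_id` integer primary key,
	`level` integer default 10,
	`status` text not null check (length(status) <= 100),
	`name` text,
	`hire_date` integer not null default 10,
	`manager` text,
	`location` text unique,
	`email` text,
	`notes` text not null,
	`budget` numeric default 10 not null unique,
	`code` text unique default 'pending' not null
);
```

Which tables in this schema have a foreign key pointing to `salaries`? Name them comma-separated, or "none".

No REFERENCES clause anywhere in the schema names salaries.

none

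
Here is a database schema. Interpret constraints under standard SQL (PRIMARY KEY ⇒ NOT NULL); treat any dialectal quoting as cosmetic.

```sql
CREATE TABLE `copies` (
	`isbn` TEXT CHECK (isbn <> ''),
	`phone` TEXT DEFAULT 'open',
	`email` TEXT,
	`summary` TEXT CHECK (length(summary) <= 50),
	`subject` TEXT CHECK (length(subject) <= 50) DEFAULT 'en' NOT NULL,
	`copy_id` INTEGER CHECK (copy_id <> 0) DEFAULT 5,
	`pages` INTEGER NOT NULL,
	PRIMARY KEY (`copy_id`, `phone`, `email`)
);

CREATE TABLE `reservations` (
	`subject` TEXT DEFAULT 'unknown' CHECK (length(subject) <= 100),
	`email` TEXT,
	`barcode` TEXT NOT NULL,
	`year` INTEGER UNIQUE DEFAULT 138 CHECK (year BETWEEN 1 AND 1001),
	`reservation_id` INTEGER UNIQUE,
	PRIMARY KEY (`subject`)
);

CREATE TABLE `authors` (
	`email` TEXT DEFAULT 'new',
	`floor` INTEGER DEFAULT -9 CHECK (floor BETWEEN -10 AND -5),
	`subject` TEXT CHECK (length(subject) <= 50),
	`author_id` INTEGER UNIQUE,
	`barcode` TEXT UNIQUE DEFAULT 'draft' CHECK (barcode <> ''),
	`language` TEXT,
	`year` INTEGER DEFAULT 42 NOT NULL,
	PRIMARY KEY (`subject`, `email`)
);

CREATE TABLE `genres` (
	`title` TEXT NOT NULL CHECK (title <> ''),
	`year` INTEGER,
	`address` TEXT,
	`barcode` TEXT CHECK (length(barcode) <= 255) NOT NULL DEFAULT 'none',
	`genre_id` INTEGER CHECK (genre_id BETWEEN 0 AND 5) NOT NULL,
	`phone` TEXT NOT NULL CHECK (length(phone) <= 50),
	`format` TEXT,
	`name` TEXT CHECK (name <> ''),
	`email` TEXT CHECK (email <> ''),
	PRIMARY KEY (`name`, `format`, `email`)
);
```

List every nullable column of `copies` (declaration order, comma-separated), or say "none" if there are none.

isbn, summary

- isbn: CHECK does not forbid NULL (a CHECK constraint passes when its expression is NULL) → nullable.
- phone: part of the PRIMARY KEY, which implies NOT NULL → not nullable.
- email: part of the PRIMARY KEY, which implies NOT NULL → not nullable.
- summary: CHECK does not forbid NULL (a CHECK constraint passes when its expression is NULL) → nullable.
- subject: declared NOT NULL → not nullable.
- copy_id: part of the PRIMARY KEY, which implies NOT NULL → not nullable.
- pages: declared NOT NULL → not nullable.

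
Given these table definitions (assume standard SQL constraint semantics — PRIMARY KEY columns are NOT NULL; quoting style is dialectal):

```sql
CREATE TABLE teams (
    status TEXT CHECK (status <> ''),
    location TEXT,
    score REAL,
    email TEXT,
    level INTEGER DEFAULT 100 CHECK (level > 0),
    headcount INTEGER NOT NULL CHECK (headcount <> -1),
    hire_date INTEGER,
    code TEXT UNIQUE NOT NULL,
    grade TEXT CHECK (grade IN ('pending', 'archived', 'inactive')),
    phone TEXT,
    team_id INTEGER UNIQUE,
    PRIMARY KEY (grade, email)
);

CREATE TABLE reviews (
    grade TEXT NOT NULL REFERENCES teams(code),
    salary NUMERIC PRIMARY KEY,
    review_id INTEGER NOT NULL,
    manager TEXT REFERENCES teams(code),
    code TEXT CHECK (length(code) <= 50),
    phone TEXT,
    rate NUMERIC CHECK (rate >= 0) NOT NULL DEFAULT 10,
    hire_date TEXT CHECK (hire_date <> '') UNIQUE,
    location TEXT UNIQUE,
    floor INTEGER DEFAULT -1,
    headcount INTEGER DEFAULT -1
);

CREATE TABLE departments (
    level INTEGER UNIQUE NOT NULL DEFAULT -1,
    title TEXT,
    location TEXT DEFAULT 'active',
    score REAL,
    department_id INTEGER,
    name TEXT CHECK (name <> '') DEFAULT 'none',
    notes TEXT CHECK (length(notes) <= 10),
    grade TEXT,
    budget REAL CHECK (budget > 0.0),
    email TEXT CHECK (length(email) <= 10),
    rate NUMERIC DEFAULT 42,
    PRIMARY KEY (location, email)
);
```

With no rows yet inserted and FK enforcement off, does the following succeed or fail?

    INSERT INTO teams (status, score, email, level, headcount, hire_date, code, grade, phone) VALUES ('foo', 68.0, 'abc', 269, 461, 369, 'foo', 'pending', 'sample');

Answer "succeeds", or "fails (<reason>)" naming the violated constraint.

NOT NULL columns: code is supplied; email is supplied; grade is supplied; headcount is supplied.
CHECK constraints: 'foo' satisfies (status <> ''); 269 satisfies (level > 0); 461 satisfies (headcount <> -1); 'pending' satisfies (grade IN ('pending', 'archived', 'inactive')).
No constraint is violated.

succeeds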